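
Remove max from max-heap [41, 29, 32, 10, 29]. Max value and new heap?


Max = 41
Replace root with last, heapify down
Resulting heap: [32, 29, 29, 10]


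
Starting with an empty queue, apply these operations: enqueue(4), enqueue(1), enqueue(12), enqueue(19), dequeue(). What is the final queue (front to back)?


enqueue(4) -> [4]
enqueue(1) -> [4, 1]
enqueue(12) -> [4, 1, 12]
enqueue(19) -> [4, 1, 12, 19]
dequeue() returns 4 -> [1, 12, 19]
Final queue (front to back): [1, 12, 19]


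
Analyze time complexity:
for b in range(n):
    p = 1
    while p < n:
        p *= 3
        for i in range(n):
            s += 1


Per nesting level: O(n) * O(log n) * O(n) = O(n^2 log n)
Complexity: O(n^2 log n)


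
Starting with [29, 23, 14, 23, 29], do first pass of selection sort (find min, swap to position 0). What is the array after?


After one pass: [14, 23, 29, 23, 29]


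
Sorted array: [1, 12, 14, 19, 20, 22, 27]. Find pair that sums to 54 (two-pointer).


Two pointers: lo=0, hi=6
No pair sums to 54


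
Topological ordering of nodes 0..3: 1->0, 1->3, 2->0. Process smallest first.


Kahn's algorithm, process smallest node first
Order: [1, 2, 0, 3]


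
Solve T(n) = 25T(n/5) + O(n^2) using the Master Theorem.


a=25, b=5, c=2. log_5(25)=2 = c=2. Case 2: O(n^c log n) = O(n^2 log n)
Complexity: O(n^2 log n)


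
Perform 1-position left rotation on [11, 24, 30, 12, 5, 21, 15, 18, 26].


Left rotate by 1: [24, 30, 12, 5, 21, 15, 18, 26, 11]


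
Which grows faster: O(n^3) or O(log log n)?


double-logarithmic grows slower than cubic
O(log log n) is asymptotically smaller; O(n^3) grows faster


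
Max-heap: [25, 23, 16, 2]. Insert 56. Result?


Append 56: [25, 23, 16, 2, 56]
Bubble up: swap idx 4(56) with idx 1(23); swap idx 1(56) with idx 0(25)
Result: [56, 25, 16, 2, 23]


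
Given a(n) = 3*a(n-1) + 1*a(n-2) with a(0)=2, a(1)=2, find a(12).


Build bottom-up:
...a(10)=111614, a(11)=368636, a(12)=3*368636+1*111614=1217522


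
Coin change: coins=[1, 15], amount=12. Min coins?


dp[0]=0; dp[i]=1+min(dp[i-c] for c in coins)
...dp[7]=7, dp[8]=8, dp[9]=9, dp[10]=10, dp[11]=11, dp[12]=12
Minimum coins for 12 = 12


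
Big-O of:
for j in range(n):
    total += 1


Per nesting level: O(n) = O(n)
Complexity: O(n)


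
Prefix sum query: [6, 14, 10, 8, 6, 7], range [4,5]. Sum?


Prefix sums: [0, 6, 20, 30, 38, 44, 51]
Sum[4..5] = prefix[6] - prefix[4] = 51 - 38 = 13


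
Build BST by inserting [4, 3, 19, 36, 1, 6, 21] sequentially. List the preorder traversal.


Root = 4; build tree by BST insertion.
Preorder traversal: [4, 3, 1, 19, 6, 36, 21]


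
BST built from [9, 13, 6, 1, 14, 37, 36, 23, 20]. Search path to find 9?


BST root = 9
Search for 9: compare at each node
Path: [9]


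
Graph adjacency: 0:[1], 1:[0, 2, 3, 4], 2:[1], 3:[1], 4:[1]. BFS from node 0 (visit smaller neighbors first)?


BFS queue: start with [0]
Visit order: [0, 1, 2, 3, 4]


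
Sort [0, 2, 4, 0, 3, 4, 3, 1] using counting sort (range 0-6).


Count array: [2, 1, 1, 2, 2, 0, 0]
Reconstruct: [0, 0, 1, 2, 3, 3, 4, 4]


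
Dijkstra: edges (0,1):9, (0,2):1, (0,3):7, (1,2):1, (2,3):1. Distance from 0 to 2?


Dijkstra from 0:
Distances: {0: 0, 1: 2, 2: 1, 3: 2}
Shortest distance to 2 = 1, path = [0, 2]


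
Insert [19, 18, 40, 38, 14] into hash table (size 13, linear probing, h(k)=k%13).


Insertions: 19->slot 6; 18->slot 5; 40->slot 1; 38->slot 12; 14->slot 2
Table: [None, 40, 14, None, None, 18, 19, None, None, None, None, None, 38]


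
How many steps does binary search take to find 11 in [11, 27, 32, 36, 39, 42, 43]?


Search for 11:
[0,6] mid=3 arr[3]=36
[0,2] mid=1 arr[1]=27
[0,0] mid=0 arr[0]=11
Total: 3 comparisons


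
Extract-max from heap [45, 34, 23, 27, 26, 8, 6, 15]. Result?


Max = 45
Replace root with last, heapify down
Resulting heap: [34, 27, 23, 15, 26, 8, 6]


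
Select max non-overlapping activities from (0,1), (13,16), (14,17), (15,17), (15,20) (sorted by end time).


Greedy: pick earliest-ending, then skip overlaps.
Selected (2 activities): [(0, 1), (13, 16)]


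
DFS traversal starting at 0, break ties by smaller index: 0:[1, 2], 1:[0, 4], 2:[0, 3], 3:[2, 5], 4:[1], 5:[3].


DFS stack-based: start with [0]
Visit order: [0, 1, 4, 2, 3, 5]


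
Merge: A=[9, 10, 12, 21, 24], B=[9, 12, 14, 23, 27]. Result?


Compare heads, take smaller each step.
Merged: [9, 9, 10, 12, 12, 14, 21, 23, 24, 27]


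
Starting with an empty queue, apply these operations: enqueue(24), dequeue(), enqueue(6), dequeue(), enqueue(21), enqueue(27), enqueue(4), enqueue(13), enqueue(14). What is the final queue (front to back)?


enqueue(24) -> [24]
dequeue() returns 24 -> []
enqueue(6) -> [6]
dequeue() returns 6 -> []
enqueue(21) -> [21]
enqueue(27) -> [21, 27]
enqueue(4) -> [21, 27, 4]
enqueue(13) -> [21, 27, 4, 13]
enqueue(14) -> [21, 27, 4, 13, 14]
Final queue (front to back): [21, 27, 4, 13, 14]


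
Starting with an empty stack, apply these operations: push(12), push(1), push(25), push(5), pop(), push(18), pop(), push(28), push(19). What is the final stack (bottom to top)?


push(12) -> [12]
push(1) -> [12, 1]
push(25) -> [12, 1, 25]
push(5) -> [12, 1, 25, 5]
pop() returns 5 -> [12, 1, 25]
push(18) -> [12, 1, 25, 18]
pop() returns 18 -> [12, 1, 25]
push(28) -> [12, 1, 25, 28]
push(19) -> [12, 1, 25, 28, 19]
Final stack (bottom to top): [12, 1, 25, 28, 19]


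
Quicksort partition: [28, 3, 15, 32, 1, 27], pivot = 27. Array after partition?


Elements <= 27 go left of pivot.
Result: [3, 15, 1, 27, 28, 32], pivot at index 3


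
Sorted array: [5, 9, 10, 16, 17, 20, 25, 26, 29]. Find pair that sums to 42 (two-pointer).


Two pointers: lo=0, hi=8
Found pair: (16, 26) summing to 42


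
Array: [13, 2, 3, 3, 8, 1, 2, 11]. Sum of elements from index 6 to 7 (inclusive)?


Prefix sums: [0, 13, 15, 18, 21, 29, 30, 32, 43]
Sum[6..7] = prefix[8] - prefix[6] = 43 - 30 = 13


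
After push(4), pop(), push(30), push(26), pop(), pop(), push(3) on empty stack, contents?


push(4) -> [4]
pop() returns 4 -> []
push(30) -> [30]
push(26) -> [30, 26]
pop() returns 26 -> [30]
pop() returns 30 -> []
push(3) -> [3]
Final stack (bottom to top): [3]


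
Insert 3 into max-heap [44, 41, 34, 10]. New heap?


Append 3: [44, 41, 34, 10, 3]
Bubble up: no swaps needed
Result: [44, 41, 34, 10, 3]


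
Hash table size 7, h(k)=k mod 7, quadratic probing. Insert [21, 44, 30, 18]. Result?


Insertions: 21->slot 0; 44->slot 2; 30->slot 3; 18->slot 4
Table: [21, None, 44, 30, 18, None, None]


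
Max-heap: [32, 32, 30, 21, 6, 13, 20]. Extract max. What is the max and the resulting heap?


Max = 32
Replace root with last, heapify down
Resulting heap: [32, 21, 30, 20, 6, 13]


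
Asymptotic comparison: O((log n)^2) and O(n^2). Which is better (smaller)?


polylogarithmic grows slower than quadratic
O((log n)^2) is asymptotically smaller; O(n^2) grows faster


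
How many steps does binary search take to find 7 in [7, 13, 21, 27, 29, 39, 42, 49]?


Search for 7:
[0,7] mid=3 arr[3]=27
[0,2] mid=1 arr[1]=13
[0,0] mid=0 arr[0]=7
Total: 3 comparisons


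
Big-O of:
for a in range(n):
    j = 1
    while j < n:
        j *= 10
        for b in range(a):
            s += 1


Per nesting level: O(n) * O(log n) * O(n) [triangular over a] = O(n^2 log n)
Complexity: O(n^2 log n)


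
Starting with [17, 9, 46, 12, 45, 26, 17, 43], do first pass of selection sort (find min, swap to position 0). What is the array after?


After one pass: [9, 17, 46, 12, 45, 26, 17, 43]


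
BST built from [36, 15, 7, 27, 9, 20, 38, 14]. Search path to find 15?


BST root = 36
Search for 15: compare at each node
Path: [36, 15]


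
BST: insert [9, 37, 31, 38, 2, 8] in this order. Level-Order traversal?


Root = 9; build tree by BST insertion.
Level-Order traversal: [9, 2, 37, 8, 31, 38]


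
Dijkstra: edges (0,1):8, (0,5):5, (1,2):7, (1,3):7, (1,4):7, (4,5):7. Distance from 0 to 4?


Dijkstra from 0:
Distances: {0: 0, 1: 8, 2: 15, 3: 15, 4: 12, 5: 5}
Shortest distance to 4 = 12, path = [0, 5, 4]


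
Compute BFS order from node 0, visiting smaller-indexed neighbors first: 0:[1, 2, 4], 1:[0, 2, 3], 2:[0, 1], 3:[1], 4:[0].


BFS queue: start with [0]
Visit order: [0, 1, 2, 4, 3]


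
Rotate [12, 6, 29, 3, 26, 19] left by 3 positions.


Left rotate by 3: [3, 26, 19, 12, 6, 29]


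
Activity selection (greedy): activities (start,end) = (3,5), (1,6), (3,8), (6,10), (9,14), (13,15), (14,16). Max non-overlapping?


Greedy: pick earliest-ending, then skip overlaps.
Selected (3 activities): [(3, 5), (6, 10), (13, 15)]


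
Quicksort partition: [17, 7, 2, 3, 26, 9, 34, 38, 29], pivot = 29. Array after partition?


Elements <= 29 go left of pivot.
Result: [17, 7, 2, 3, 26, 9, 29, 38, 34], pivot at index 6


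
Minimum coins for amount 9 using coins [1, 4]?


dp[0]=0; dp[i]=1+min(dp[i-c] for c in coins)
...dp[4]=1, dp[5]=2, dp[6]=3, dp[7]=4, dp[8]=2, dp[9]=3
Minimum coins for 9 = 3


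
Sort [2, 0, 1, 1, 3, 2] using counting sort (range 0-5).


Count array: [1, 2, 2, 1, 0, 0]
Reconstruct: [0, 1, 1, 2, 2, 3]


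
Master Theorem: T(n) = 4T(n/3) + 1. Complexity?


a=4, b=3, c=0. log_3(4)=1.262 > c=0. Case 1: O(n^log_b(a)) = O(n^1.262)
Complexity: O(n^1.262)


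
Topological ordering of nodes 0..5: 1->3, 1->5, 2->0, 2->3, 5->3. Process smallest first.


Kahn's algorithm, process smallest node first
Order: [1, 2, 0, 4, 5, 3]


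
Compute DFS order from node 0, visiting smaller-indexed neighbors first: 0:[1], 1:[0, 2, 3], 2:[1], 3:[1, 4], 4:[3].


DFS stack-based: start with [0]
Visit order: [0, 1, 2, 3, 4]


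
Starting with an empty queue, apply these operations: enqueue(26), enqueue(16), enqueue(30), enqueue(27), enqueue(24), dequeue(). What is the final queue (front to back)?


enqueue(26) -> [26]
enqueue(16) -> [26, 16]
enqueue(30) -> [26, 16, 30]
enqueue(27) -> [26, 16, 30, 27]
enqueue(24) -> [26, 16, 30, 27, 24]
dequeue() returns 26 -> [16, 30, 27, 24]
Final queue (front to back): [16, 30, 27, 24]


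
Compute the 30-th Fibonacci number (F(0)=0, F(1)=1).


F(n)=F(n-1)+F(n-2)
...F(28)=317811, F(29)=514229, F(30)=832040


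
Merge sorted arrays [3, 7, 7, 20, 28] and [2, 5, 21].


Compare heads, take smaller each step.
Merged: [2, 3, 5, 7, 7, 20, 21, 28]


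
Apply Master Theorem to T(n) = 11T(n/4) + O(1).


a=11, b=4, c=0. log_4(11)=1.730 > c=0. Case 1: O(n^log_b(a)) = O(n^1.730)
Complexity: O(n^1.730)


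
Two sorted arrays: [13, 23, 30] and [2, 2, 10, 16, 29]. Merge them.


Compare heads, take smaller each step.
Merged: [2, 2, 10, 13, 16, 23, 29, 30]


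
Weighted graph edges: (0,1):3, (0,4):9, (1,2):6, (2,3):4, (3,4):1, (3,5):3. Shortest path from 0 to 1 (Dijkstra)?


Dijkstra from 0:
Distances: {0: 0, 1: 3, 2: 9, 3: 10, 4: 9, 5: 13}
Shortest distance to 1 = 3, path = [0, 1]


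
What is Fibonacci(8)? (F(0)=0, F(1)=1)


F(n)=F(n-1)+F(n-2)
...F(6)=8, F(7)=13, F(8)=21


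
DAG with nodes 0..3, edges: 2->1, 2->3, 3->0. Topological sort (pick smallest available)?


Kahn's algorithm, process smallest node first
Order: [2, 1, 3, 0]


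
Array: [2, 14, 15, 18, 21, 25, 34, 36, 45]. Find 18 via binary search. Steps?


Search for 18:
[0,8] mid=4 arr[4]=21
[0,3] mid=1 arr[1]=14
[2,3] mid=2 arr[2]=15
[3,3] mid=3 arr[3]=18
Total: 4 comparisons


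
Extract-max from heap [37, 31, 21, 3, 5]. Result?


Max = 37
Replace root with last, heapify down
Resulting heap: [31, 5, 21, 3]


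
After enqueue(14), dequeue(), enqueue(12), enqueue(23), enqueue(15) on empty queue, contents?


enqueue(14) -> [14]
dequeue() returns 14 -> []
enqueue(12) -> [12]
enqueue(23) -> [12, 23]
enqueue(15) -> [12, 23, 15]
Final queue (front to back): [12, 23, 15]


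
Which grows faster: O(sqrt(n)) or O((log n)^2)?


polylogarithmic grows slower than sublinear
O((log n)^2) is asymptotically smaller; O(sqrt(n)) grows faster


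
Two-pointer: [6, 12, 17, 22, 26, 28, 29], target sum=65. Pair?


Two pointers: lo=0, hi=6
No pair sums to 65


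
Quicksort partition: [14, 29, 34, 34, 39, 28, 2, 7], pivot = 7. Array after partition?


Elements <= 7 go left of pivot.
Result: [2, 7, 34, 34, 39, 28, 14, 29], pivot at index 1


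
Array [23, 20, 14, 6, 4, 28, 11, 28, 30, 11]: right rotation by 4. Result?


Right rotate by 4: [11, 28, 30, 11, 23, 20, 14, 6, 4, 28]


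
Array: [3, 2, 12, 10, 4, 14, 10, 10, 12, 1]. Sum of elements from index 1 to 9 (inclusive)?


Prefix sums: [0, 3, 5, 17, 27, 31, 45, 55, 65, 77, 78]
Sum[1..9] = prefix[10] - prefix[1] = 78 - 3 = 75


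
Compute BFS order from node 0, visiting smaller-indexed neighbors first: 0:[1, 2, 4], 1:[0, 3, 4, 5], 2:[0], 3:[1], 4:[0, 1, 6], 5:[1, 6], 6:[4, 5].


BFS queue: start with [0]
Visit order: [0, 1, 2, 4, 3, 5, 6]


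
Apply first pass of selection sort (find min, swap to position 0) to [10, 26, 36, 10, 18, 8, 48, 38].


After one pass: [8, 26, 36, 10, 18, 10, 48, 38]


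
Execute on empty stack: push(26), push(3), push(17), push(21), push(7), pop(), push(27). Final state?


push(26) -> [26]
push(3) -> [26, 3]
push(17) -> [26, 3, 17]
push(21) -> [26, 3, 17, 21]
push(7) -> [26, 3, 17, 21, 7]
pop() returns 7 -> [26, 3, 17, 21]
push(27) -> [26, 3, 17, 21, 27]
Final stack (bottom to top): [26, 3, 17, 21, 27]


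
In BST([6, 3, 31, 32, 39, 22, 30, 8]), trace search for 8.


BST root = 6
Search for 8: compare at each node
Path: [6, 31, 22, 8]


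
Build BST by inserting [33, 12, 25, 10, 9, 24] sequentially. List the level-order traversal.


Root = 33; build tree by BST insertion.
Level-Order traversal: [33, 12, 10, 25, 9, 24]


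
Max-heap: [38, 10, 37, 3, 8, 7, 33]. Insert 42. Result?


Append 42: [38, 10, 37, 3, 8, 7, 33, 42]
Bubble up: swap idx 7(42) with idx 3(3); swap idx 3(42) with idx 1(10); swap idx 1(42) with idx 0(38)
Result: [42, 38, 37, 10, 8, 7, 33, 3]


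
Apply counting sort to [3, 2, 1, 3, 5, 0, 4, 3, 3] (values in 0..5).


Count array: [1, 1, 1, 4, 1, 1]
Reconstruct: [0, 1, 2, 3, 3, 3, 3, 4, 5]


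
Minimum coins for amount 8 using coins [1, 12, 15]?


dp[0]=0; dp[i]=1+min(dp[i-c] for c in coins)
...dp[3]=3, dp[4]=4, dp[5]=5, dp[6]=6, dp[7]=7, dp[8]=8
Minimum coins for 8 = 8


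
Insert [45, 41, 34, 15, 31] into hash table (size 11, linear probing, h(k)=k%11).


Insertions: 45->slot 1; 41->slot 8; 34->slot 2; 15->slot 4; 31->slot 9
Table: [None, 45, 34, None, 15, None, None, None, 41, 31, None]


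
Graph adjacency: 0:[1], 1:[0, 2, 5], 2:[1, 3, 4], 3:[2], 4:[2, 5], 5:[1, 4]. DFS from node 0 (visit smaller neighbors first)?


DFS stack-based: start with [0]
Visit order: [0, 1, 2, 3, 4, 5]


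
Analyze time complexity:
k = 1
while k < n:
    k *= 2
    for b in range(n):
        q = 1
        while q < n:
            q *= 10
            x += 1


Per nesting level: O(log n) * O(n) * O(log n) = O(n (log n)^2)
Complexity: O(n (log n)^2)


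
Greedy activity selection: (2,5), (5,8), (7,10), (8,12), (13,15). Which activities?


Greedy: pick earliest-ending, then skip overlaps.
Selected (4 activities): [(2, 5), (5, 8), (8, 12), (13, 15)]


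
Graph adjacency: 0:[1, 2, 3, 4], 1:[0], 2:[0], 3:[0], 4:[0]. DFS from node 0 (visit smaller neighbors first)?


DFS stack-based: start with [0]
Visit order: [0, 1, 2, 3, 4]


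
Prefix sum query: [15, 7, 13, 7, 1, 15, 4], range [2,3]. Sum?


Prefix sums: [0, 15, 22, 35, 42, 43, 58, 62]
Sum[2..3] = prefix[4] - prefix[2] = 42 - 22 = 20


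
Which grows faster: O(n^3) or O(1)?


constant grows slower than cubic
O(1) is asymptotically smaller; O(n^3) grows faster


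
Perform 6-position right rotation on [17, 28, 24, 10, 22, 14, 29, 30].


Right rotate by 6: [24, 10, 22, 14, 29, 30, 17, 28]


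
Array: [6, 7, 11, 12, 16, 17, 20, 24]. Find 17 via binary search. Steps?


Search for 17:
[0,7] mid=3 arr[3]=12
[4,7] mid=5 arr[5]=17
Total: 2 comparisons


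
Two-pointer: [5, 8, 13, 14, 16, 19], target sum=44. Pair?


Two pointers: lo=0, hi=5
No pair sums to 44


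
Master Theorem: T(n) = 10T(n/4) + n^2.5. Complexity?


a=10, b=4, c=2.5. log_4(10)=1.661 < c=2.5. Case 3: O(n^c) = O(n^2.500)
Complexity: O(n^2.500)


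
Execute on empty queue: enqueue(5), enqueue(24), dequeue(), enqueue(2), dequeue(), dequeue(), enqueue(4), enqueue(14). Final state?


enqueue(5) -> [5]
enqueue(24) -> [5, 24]
dequeue() returns 5 -> [24]
enqueue(2) -> [24, 2]
dequeue() returns 24 -> [2]
dequeue() returns 2 -> []
enqueue(4) -> [4]
enqueue(14) -> [4, 14]
Final queue (front to back): [4, 14]


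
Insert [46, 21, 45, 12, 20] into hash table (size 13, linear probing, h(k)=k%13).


Insertions: 46->slot 7; 21->slot 8; 45->slot 6; 12->slot 12; 20->slot 9
Table: [None, None, None, None, None, None, 45, 46, 21, 20, None, None, 12]


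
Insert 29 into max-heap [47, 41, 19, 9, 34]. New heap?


Append 29: [47, 41, 19, 9, 34, 29]
Bubble up: swap idx 5(29) with idx 2(19)
Result: [47, 41, 29, 9, 34, 19]


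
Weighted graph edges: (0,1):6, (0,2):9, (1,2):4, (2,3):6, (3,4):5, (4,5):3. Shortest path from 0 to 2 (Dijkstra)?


Dijkstra from 0:
Distances: {0: 0, 1: 6, 2: 9, 3: 15, 4: 20, 5: 23}
Shortest distance to 2 = 9, path = [0, 2]


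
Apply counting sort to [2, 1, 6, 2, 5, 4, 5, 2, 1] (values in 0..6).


Count array: [0, 2, 3, 0, 1, 2, 1]
Reconstruct: [1, 1, 2, 2, 2, 4, 5, 5, 6]


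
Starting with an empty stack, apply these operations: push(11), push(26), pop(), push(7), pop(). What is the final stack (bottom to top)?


push(11) -> [11]
push(26) -> [11, 26]
pop() returns 26 -> [11]
push(7) -> [11, 7]
pop() returns 7 -> [11]
Final stack (bottom to top): [11]


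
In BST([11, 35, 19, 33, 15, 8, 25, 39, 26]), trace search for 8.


BST root = 11
Search for 8: compare at each node
Path: [11, 8]


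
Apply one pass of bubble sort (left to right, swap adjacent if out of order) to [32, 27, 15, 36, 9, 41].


After one pass: [27, 15, 32, 9, 36, 41]


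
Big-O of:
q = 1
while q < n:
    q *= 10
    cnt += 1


Per nesting level: O(log n) = O(log n)
Complexity: O(log n)


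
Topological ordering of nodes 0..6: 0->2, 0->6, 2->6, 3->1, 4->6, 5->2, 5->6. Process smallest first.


Kahn's algorithm, process smallest node first
Order: [0, 3, 1, 4, 5, 2, 6]


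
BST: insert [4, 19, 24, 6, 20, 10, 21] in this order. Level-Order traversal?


Root = 4; build tree by BST insertion.
Level-Order traversal: [4, 19, 6, 24, 10, 20, 21]


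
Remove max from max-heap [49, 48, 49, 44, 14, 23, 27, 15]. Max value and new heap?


Max = 49
Replace root with last, heapify down
Resulting heap: [49, 48, 27, 44, 14, 23, 15]


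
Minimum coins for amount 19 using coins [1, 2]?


dp[0]=0; dp[i]=1+min(dp[i-c] for c in coins)
...dp[14]=7, dp[15]=8, dp[16]=8, dp[17]=9, dp[18]=9, dp[19]=10
Minimum coins for 19 = 10


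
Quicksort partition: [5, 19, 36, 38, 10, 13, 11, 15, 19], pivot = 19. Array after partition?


Elements <= 19 go left of pivot.
Result: [5, 19, 10, 13, 11, 15, 19, 38, 36], pivot at index 6


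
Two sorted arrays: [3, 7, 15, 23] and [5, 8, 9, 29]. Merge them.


Compare heads, take smaller each step.
Merged: [3, 5, 7, 8, 9, 15, 23, 29]


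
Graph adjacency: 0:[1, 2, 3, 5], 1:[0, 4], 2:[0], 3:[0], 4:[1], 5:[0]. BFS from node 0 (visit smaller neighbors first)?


BFS queue: start with [0]
Visit order: [0, 1, 2, 3, 5, 4]


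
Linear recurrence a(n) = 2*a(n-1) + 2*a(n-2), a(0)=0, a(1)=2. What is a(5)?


Build bottom-up:
...a(3)=12, a(4)=32, a(5)=2*32+2*12=88


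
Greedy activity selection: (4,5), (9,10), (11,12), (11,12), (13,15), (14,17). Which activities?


Greedy: pick earliest-ending, then skip overlaps.
Selected (4 activities): [(4, 5), (9, 10), (11, 12), (13, 15)]


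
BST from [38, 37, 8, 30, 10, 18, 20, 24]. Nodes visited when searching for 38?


BST root = 38
Search for 38: compare at each node
Path: [38]


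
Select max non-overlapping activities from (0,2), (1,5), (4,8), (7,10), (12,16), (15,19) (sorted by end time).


Greedy: pick earliest-ending, then skip overlaps.
Selected (3 activities): [(0, 2), (4, 8), (12, 16)]


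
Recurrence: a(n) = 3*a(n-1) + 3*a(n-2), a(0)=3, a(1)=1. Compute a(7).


Build bottom-up:
...a(5)=576, a(6)=2187, a(7)=3*2187+3*576=8289


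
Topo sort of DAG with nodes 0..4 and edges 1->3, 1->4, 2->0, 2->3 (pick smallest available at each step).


Kahn's algorithm, process smallest node first
Order: [1, 2, 0, 3, 4]


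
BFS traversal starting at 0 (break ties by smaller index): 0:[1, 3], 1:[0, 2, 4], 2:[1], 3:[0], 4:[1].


BFS queue: start with [0]
Visit order: [0, 1, 3, 2, 4]


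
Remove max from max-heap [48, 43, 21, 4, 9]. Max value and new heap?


Max = 48
Replace root with last, heapify down
Resulting heap: [43, 9, 21, 4]


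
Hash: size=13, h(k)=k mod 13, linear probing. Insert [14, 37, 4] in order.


Insertions: 14->slot 1; 37->slot 11; 4->slot 4
Table: [None, 14, None, None, 4, None, None, None, None, None, None, 37, None]


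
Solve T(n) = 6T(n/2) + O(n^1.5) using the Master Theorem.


a=6, b=2, c=1.5. log_2(6)=2.585 > c=1.5. Case 1: O(n^log_b(a)) = O(n^2.585)
Complexity: O(n^2.585)


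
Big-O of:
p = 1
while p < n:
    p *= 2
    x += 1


Per nesting level: O(log n) = O(log n)
Complexity: O(log n)


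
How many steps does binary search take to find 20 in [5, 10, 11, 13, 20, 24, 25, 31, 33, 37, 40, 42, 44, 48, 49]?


Search for 20:
[0,14] mid=7 arr[7]=31
[0,6] mid=3 arr[3]=13
[4,6] mid=5 arr[5]=24
[4,4] mid=4 arr[4]=20
Total: 4 comparisons


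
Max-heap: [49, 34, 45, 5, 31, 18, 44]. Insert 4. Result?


Append 4: [49, 34, 45, 5, 31, 18, 44, 4]
Bubble up: no swaps needed
Result: [49, 34, 45, 5, 31, 18, 44, 4]


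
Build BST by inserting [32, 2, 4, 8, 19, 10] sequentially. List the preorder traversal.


Root = 32; build tree by BST insertion.
Preorder traversal: [32, 2, 4, 8, 19, 10]


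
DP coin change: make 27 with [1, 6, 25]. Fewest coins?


dp[0]=0; dp[i]=1+min(dp[i-c] for c in coins)
...dp[22]=7, dp[23]=8, dp[24]=4, dp[25]=1, dp[26]=2, dp[27]=3
Minimum coins for 27 = 3


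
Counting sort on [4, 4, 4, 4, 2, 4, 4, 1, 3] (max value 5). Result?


Count array: [0, 1, 1, 1, 6, 0]
Reconstruct: [1, 2, 3, 4, 4, 4, 4, 4, 4]


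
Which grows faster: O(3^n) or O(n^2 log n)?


n^2 log n grows slower than exponential (base 3)
O(n^2 log n) is asymptotically smaller; O(3^n) grows faster


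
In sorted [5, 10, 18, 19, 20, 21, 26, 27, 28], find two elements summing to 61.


Two pointers: lo=0, hi=8
No pair sums to 61


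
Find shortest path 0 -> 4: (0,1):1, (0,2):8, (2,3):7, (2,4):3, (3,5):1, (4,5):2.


Dijkstra from 0:
Distances: {0: 0, 1: 1, 2: 8, 3: 14, 4: 11, 5: 13}
Shortest distance to 4 = 11, path = [0, 2, 4]


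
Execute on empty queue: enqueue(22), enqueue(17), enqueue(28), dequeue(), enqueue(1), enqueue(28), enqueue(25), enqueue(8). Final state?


enqueue(22) -> [22]
enqueue(17) -> [22, 17]
enqueue(28) -> [22, 17, 28]
dequeue() returns 22 -> [17, 28]
enqueue(1) -> [17, 28, 1]
enqueue(28) -> [17, 28, 1, 28]
enqueue(25) -> [17, 28, 1, 28, 25]
enqueue(8) -> [17, 28, 1, 28, 25, 8]
Final queue (front to back): [17, 28, 1, 28, 25, 8]


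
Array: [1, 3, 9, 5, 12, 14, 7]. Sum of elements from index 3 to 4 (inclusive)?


Prefix sums: [0, 1, 4, 13, 18, 30, 44, 51]
Sum[3..4] = prefix[5] - prefix[3] = 30 - 13 = 17


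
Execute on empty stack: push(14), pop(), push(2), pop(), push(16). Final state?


push(14) -> [14]
pop() returns 14 -> []
push(2) -> [2]
pop() returns 2 -> []
push(16) -> [16]
Final stack (bottom to top): [16]


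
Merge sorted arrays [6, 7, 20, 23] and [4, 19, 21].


Compare heads, take smaller each step.
Merged: [4, 6, 7, 19, 20, 21, 23]


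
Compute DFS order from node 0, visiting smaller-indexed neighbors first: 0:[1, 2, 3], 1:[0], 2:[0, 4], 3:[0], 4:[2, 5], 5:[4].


DFS stack-based: start with [0]
Visit order: [0, 1, 2, 4, 5, 3]


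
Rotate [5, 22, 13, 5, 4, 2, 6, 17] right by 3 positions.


Right rotate by 3: [2, 6, 17, 5, 22, 13, 5, 4]


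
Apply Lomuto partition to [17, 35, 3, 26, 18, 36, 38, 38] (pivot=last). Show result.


Elements <= 38 go left of pivot.
Result: [17, 35, 3, 26, 18, 36, 38, 38], pivot at index 7


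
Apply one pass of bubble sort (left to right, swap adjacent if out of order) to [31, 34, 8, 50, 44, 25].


After one pass: [31, 8, 34, 44, 25, 50]


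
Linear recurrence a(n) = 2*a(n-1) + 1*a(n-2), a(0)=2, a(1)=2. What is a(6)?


Build bottom-up:
...a(4)=34, a(5)=82, a(6)=2*82+1*34=198


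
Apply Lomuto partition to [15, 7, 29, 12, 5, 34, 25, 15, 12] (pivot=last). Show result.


Elements <= 12 go left of pivot.
Result: [7, 12, 5, 12, 29, 34, 25, 15, 15], pivot at index 3


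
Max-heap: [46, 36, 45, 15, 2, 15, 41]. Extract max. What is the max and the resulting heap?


Max = 46
Replace root with last, heapify down
Resulting heap: [45, 36, 41, 15, 2, 15]


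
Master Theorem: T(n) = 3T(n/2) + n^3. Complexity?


a=3, b=2, c=3. log_2(3)=1.585 < c=3. Case 3: O(n^c) = O(n^3)
Complexity: O(n^3)


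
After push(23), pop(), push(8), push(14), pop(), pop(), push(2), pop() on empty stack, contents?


push(23) -> [23]
pop() returns 23 -> []
push(8) -> [8]
push(14) -> [8, 14]
pop() returns 14 -> [8]
pop() returns 8 -> []
push(2) -> [2]
pop() returns 2 -> []
Final stack (bottom to top): []


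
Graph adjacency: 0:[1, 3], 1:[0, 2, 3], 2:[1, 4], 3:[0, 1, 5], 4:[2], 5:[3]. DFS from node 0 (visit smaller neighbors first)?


DFS stack-based: start with [0]
Visit order: [0, 1, 2, 4, 3, 5]


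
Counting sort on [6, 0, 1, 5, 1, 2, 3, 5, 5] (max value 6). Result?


Count array: [1, 2, 1, 1, 0, 3, 1]
Reconstruct: [0, 1, 1, 2, 3, 5, 5, 5, 6]


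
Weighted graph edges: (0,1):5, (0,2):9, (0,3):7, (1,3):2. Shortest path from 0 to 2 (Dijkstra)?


Dijkstra from 0:
Distances: {0: 0, 1: 5, 2: 9, 3: 7}
Shortest distance to 2 = 9, path = [0, 2]


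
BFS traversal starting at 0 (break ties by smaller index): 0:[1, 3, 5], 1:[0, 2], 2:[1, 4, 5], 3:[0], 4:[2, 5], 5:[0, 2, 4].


BFS queue: start with [0]
Visit order: [0, 1, 3, 5, 2, 4]


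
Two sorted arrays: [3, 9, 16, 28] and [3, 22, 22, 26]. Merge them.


Compare heads, take smaller each step.
Merged: [3, 3, 9, 16, 22, 22, 26, 28]


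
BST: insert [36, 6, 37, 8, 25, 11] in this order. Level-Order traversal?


Root = 36; build tree by BST insertion.
Level-Order traversal: [36, 6, 37, 8, 25, 11]


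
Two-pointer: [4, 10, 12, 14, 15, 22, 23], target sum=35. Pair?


Two pointers: lo=0, hi=6
Found pair: (12, 23) summing to 35


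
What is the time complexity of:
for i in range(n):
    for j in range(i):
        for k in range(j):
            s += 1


Per nesting level: O(n) * O(n) [triangular over i] * O(n) [triangular over j] = O(n^3)
Complexity: O(n^3)


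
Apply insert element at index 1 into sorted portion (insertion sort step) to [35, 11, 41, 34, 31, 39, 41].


After one pass: [11, 35, 41, 34, 31, 39, 41]


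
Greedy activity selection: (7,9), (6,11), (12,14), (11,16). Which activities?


Greedy: pick earliest-ending, then skip overlaps.
Selected (2 activities): [(7, 9), (12, 14)]


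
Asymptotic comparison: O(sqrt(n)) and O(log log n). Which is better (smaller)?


double-logarithmic grows slower than sublinear
O(log log n) is asymptotically smaller; O(sqrt(n)) grows faster


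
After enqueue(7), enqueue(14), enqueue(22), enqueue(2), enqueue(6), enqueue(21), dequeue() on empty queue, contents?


enqueue(7) -> [7]
enqueue(14) -> [7, 14]
enqueue(22) -> [7, 14, 22]
enqueue(2) -> [7, 14, 22, 2]
enqueue(6) -> [7, 14, 22, 2, 6]
enqueue(21) -> [7, 14, 22, 2, 6, 21]
dequeue() returns 7 -> [14, 22, 2, 6, 21]
Final queue (front to back): [14, 22, 2, 6, 21]


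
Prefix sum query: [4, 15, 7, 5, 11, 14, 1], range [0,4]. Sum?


Prefix sums: [0, 4, 19, 26, 31, 42, 56, 57]
Sum[0..4] = prefix[5] - prefix[0] = 42 - 0 = 42


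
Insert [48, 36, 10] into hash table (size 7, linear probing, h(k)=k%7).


Insertions: 48->slot 6; 36->slot 1; 10->slot 3
Table: [None, 36, None, 10, None, None, 48]


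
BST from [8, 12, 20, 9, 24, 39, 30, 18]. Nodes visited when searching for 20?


BST root = 8
Search for 20: compare at each node
Path: [8, 12, 20]


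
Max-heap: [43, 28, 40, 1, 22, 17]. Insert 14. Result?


Append 14: [43, 28, 40, 1, 22, 17, 14]
Bubble up: no swaps needed
Result: [43, 28, 40, 1, 22, 17, 14]


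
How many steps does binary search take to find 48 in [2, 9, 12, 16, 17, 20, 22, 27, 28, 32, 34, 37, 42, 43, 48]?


Search for 48:
[0,14] mid=7 arr[7]=27
[8,14] mid=11 arr[11]=37
[12,14] mid=13 arr[13]=43
[14,14] mid=14 arr[14]=48
Total: 4 comparisons


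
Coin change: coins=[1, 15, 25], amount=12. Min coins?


dp[0]=0; dp[i]=1+min(dp[i-c] for c in coins)
...dp[7]=7, dp[8]=8, dp[9]=9, dp[10]=10, dp[11]=11, dp[12]=12
Minimum coins for 12 = 12


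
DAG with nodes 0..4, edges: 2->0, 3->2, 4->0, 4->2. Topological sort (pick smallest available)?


Kahn's algorithm, process smallest node first
Order: [1, 3, 4, 2, 0]


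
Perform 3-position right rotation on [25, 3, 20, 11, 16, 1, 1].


Right rotate by 3: [16, 1, 1, 25, 3, 20, 11]


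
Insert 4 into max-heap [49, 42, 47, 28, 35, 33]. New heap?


Append 4: [49, 42, 47, 28, 35, 33, 4]
Bubble up: no swaps needed
Result: [49, 42, 47, 28, 35, 33, 4]


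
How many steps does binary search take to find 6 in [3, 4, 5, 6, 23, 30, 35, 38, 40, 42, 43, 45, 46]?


Search for 6:
[0,12] mid=6 arr[6]=35
[0,5] mid=2 arr[2]=5
[3,5] mid=4 arr[4]=23
[3,3] mid=3 arr[3]=6
Total: 4 comparisons


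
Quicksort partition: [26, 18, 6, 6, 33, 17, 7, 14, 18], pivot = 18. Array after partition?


Elements <= 18 go left of pivot.
Result: [18, 6, 6, 17, 7, 14, 18, 26, 33], pivot at index 6


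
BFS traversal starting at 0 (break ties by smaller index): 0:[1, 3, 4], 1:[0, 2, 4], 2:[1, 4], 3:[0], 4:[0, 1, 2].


BFS queue: start with [0]
Visit order: [0, 1, 3, 4, 2]


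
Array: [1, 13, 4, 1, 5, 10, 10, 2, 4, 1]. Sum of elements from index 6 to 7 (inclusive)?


Prefix sums: [0, 1, 14, 18, 19, 24, 34, 44, 46, 50, 51]
Sum[6..7] = prefix[8] - prefix[6] = 46 - 34 = 12


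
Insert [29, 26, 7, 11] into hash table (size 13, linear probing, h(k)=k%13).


Insertions: 29->slot 3; 26->slot 0; 7->slot 7; 11->slot 11
Table: [26, None, None, 29, None, None, None, 7, None, None, None, 11, None]


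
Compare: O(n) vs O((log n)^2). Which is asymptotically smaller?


polylogarithmic grows slower than linear
O((log n)^2) is asymptotically smaller; O(n) grows faster


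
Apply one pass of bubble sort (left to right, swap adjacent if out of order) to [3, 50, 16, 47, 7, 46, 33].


After one pass: [3, 16, 47, 7, 46, 33, 50]


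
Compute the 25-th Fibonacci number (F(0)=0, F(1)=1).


F(n)=F(n-1)+F(n-2)
...F(23)=28657, F(24)=46368, F(25)=75025


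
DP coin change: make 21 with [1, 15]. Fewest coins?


dp[0]=0; dp[i]=1+min(dp[i-c] for c in coins)
...dp[16]=2, dp[17]=3, dp[18]=4, dp[19]=5, dp[20]=6, dp[21]=7
Minimum coins for 21 = 7


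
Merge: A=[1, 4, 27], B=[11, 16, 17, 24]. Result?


Compare heads, take smaller each step.
Merged: [1, 4, 11, 16, 17, 24, 27]


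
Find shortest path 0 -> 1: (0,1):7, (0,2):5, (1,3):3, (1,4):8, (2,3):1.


Dijkstra from 0:
Distances: {0: 0, 1: 7, 2: 5, 3: 6, 4: 15}
Shortest distance to 1 = 7, path = [0, 1]


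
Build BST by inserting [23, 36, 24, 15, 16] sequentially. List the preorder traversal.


Root = 23; build tree by BST insertion.
Preorder traversal: [23, 15, 16, 36, 24]


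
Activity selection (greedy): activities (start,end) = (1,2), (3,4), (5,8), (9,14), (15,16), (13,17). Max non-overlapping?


Greedy: pick earliest-ending, then skip overlaps.
Selected (5 activities): [(1, 2), (3, 4), (5, 8), (9, 14), (15, 16)]


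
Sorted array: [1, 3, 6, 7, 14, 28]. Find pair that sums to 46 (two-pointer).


Two pointers: lo=0, hi=5
No pair sums to 46


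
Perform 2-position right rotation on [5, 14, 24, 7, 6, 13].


Right rotate by 2: [6, 13, 5, 14, 24, 7]


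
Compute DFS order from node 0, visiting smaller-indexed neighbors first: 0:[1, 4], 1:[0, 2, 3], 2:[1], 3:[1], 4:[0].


DFS stack-based: start with [0]
Visit order: [0, 1, 2, 3, 4]


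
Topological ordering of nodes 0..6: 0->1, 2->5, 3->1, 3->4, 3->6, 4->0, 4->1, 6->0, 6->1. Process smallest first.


Kahn's algorithm, process smallest node first
Order: [2, 3, 4, 5, 6, 0, 1]


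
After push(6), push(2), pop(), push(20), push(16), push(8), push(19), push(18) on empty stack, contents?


push(6) -> [6]
push(2) -> [6, 2]
pop() returns 2 -> [6]
push(20) -> [6, 20]
push(16) -> [6, 20, 16]
push(8) -> [6, 20, 16, 8]
push(19) -> [6, 20, 16, 8, 19]
push(18) -> [6, 20, 16, 8, 19, 18]
Final stack (bottom to top): [6, 20, 16, 8, 19, 18]


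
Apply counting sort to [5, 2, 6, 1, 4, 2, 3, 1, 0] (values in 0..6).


Count array: [1, 2, 2, 1, 1, 1, 1]
Reconstruct: [0, 1, 1, 2, 2, 3, 4, 5, 6]


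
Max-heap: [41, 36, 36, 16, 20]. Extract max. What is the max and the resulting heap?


Max = 41
Replace root with last, heapify down
Resulting heap: [36, 20, 36, 16]


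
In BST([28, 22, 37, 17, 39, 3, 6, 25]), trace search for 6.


BST root = 28
Search for 6: compare at each node
Path: [28, 22, 17, 3, 6]


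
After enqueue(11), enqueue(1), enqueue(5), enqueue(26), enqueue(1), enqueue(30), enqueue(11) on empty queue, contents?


enqueue(11) -> [11]
enqueue(1) -> [11, 1]
enqueue(5) -> [11, 1, 5]
enqueue(26) -> [11, 1, 5, 26]
enqueue(1) -> [11, 1, 5, 26, 1]
enqueue(30) -> [11, 1, 5, 26, 1, 30]
enqueue(11) -> [11, 1, 5, 26, 1, 30, 11]
Final queue (front to back): [11, 1, 5, 26, 1, 30, 11]


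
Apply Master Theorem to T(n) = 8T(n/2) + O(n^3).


a=8, b=2, c=3. log_2(8)=3 = c=3. Case 2: O(n^c log n) = O(n^3 log n)
Complexity: O(n^3 log n)


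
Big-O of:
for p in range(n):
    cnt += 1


Per nesting level: O(n) = O(n)
Complexity: O(n)


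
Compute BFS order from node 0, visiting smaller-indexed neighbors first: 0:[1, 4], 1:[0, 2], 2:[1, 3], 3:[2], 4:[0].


BFS queue: start with [0]
Visit order: [0, 1, 4, 2, 3]


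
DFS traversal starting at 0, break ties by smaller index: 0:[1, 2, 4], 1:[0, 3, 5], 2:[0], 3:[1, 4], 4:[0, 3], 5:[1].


DFS stack-based: start with [0]
Visit order: [0, 1, 3, 4, 5, 2]


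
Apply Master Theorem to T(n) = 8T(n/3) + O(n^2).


a=8, b=3, c=2. log_3(8)=1.893 < c=2. Case 3: O(n^c) = O(n^2)
Complexity: O(n^2)


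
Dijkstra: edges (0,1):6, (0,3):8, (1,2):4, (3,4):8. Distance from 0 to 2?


Dijkstra from 0:
Distances: {0: 0, 1: 6, 2: 10, 3: 8, 4: 16}
Shortest distance to 2 = 10, path = [0, 1, 2]


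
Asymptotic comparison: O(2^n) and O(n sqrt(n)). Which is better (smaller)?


n^1.5 grows slower than exponential
O(n sqrt(n)) is asymptotically smaller; O(2^n) grows faster


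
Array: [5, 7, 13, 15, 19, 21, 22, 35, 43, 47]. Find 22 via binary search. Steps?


Search for 22:
[0,9] mid=4 arr[4]=19
[5,9] mid=7 arr[7]=35
[5,6] mid=5 arr[5]=21
[6,6] mid=6 arr[6]=22
Total: 4 comparisons


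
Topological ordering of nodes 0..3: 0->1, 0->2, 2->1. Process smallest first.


Kahn's algorithm, process smallest node first
Order: [0, 2, 1, 3]


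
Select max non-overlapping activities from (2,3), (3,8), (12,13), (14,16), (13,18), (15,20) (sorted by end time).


Greedy: pick earliest-ending, then skip overlaps.
Selected (4 activities): [(2, 3), (3, 8), (12, 13), (14, 16)]


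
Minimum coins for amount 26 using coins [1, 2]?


dp[0]=0; dp[i]=1+min(dp[i-c] for c in coins)
...dp[21]=11, dp[22]=11, dp[23]=12, dp[24]=12, dp[25]=13, dp[26]=13
Minimum coins for 26 = 13


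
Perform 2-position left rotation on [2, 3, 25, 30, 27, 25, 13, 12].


Left rotate by 2: [25, 30, 27, 25, 13, 12, 2, 3]


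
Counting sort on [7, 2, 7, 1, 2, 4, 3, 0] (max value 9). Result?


Count array: [1, 1, 2, 1, 1, 0, 0, 2, 0, 0]
Reconstruct: [0, 1, 2, 2, 3, 4, 7, 7]


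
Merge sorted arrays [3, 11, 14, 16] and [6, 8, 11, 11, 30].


Compare heads, take smaller each step.
Merged: [3, 6, 8, 11, 11, 11, 14, 16, 30]


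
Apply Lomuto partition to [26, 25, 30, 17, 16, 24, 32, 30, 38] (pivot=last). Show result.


Elements <= 38 go left of pivot.
Result: [26, 25, 30, 17, 16, 24, 32, 30, 38], pivot at index 8


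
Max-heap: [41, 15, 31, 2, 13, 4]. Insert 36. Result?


Append 36: [41, 15, 31, 2, 13, 4, 36]
Bubble up: swap idx 6(36) with idx 2(31)
Result: [41, 15, 36, 2, 13, 4, 31]


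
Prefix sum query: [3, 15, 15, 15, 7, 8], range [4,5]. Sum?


Prefix sums: [0, 3, 18, 33, 48, 55, 63]
Sum[4..5] = prefix[6] - prefix[4] = 63 - 48 = 15


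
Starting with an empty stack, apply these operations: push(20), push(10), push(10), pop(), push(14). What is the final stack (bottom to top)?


push(20) -> [20]
push(10) -> [20, 10]
push(10) -> [20, 10, 10]
pop() returns 10 -> [20, 10]
push(14) -> [20, 10, 14]
Final stack (bottom to top): [20, 10, 14]


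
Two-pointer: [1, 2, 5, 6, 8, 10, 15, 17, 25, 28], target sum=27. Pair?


Two pointers: lo=0, hi=9
Found pair: (2, 25) summing to 27


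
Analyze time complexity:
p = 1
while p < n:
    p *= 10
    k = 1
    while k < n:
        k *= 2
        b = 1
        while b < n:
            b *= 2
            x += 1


Per nesting level: O(log n) * O(log n) * O(log n) = O((log n)^3)
Complexity: O((log n)^3)


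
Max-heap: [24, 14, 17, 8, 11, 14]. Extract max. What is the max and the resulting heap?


Max = 24
Replace root with last, heapify down
Resulting heap: [17, 14, 14, 8, 11]


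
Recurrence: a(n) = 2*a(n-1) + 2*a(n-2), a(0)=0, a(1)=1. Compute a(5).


Build bottom-up:
...a(3)=6, a(4)=16, a(5)=2*16+2*6=44


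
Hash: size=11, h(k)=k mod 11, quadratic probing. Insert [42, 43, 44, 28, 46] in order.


Insertions: 42->slot 9; 43->slot 10; 44->slot 0; 28->slot 6; 46->slot 2
Table: [44, None, 46, None, None, None, 28, None, None, 42, 43]


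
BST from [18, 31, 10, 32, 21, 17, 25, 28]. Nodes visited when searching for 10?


BST root = 18
Search for 10: compare at each node
Path: [18, 10]


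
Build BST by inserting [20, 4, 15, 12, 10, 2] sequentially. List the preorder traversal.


Root = 20; build tree by BST insertion.
Preorder traversal: [20, 4, 2, 15, 12, 10]


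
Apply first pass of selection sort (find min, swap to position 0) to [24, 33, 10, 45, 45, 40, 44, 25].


After one pass: [10, 33, 24, 45, 45, 40, 44, 25]


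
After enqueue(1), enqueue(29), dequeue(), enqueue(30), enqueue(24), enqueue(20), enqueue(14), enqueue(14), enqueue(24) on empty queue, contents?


enqueue(1) -> [1]
enqueue(29) -> [1, 29]
dequeue() returns 1 -> [29]
enqueue(30) -> [29, 30]
enqueue(24) -> [29, 30, 24]
enqueue(20) -> [29, 30, 24, 20]
enqueue(14) -> [29, 30, 24, 20, 14]
enqueue(14) -> [29, 30, 24, 20, 14, 14]
enqueue(24) -> [29, 30, 24, 20, 14, 14, 24]
Final queue (front to back): [29, 30, 24, 20, 14, 14, 24]


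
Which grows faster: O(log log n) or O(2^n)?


double-logarithmic grows slower than exponential
O(log log n) is asymptotically smaller; O(2^n) grows faster


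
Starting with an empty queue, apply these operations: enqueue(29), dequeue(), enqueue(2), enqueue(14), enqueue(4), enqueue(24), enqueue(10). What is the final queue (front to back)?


enqueue(29) -> [29]
dequeue() returns 29 -> []
enqueue(2) -> [2]
enqueue(14) -> [2, 14]
enqueue(4) -> [2, 14, 4]
enqueue(24) -> [2, 14, 4, 24]
enqueue(10) -> [2, 14, 4, 24, 10]
Final queue (front to back): [2, 14, 4, 24, 10]
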